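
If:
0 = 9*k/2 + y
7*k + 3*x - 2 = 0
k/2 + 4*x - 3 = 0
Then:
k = -2/53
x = 40/53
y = 9/53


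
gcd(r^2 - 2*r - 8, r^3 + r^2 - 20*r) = r - 4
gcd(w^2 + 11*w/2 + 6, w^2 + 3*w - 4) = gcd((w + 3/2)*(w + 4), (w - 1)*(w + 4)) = w + 4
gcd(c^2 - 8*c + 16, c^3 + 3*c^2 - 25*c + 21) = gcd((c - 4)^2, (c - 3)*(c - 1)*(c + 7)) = 1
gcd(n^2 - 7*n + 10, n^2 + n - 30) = n - 5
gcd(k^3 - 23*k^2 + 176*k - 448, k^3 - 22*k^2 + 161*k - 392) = k^2 - 15*k + 56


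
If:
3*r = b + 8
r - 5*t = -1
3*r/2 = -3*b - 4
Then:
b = -16/7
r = 40/21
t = 61/105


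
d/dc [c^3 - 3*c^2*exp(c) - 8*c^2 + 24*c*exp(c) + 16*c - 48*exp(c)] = -3*c^2*exp(c) + 3*c^2 + 18*c*exp(c) - 16*c - 24*exp(c) + 16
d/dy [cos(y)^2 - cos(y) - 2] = sin(y) - sin(2*y)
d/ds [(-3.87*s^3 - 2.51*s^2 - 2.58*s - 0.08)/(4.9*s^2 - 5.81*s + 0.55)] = (-18.963*s^4 + 44.9694*s^3 + 20.8396*s^2 - 1.977*s - 1.8838)/(24.01*s^4 - 56.938*s^3 + 39.1461*s^2 - 6.391*s + 0.3025)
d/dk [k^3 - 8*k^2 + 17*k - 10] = 3*k^2 - 16*k + 17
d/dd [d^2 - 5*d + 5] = 2*d - 5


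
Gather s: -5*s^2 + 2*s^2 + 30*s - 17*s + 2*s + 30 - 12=-3*s^2 + 15*s + 18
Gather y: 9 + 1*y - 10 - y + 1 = 0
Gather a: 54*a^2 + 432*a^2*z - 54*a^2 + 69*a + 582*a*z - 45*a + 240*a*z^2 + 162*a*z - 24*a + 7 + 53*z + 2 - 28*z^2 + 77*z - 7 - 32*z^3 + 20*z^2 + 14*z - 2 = 432*a^2*z + a*(240*z^2 + 744*z) - 32*z^3 - 8*z^2 + 144*z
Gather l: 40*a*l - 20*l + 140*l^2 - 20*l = 140*l^2 + l*(40*a - 40)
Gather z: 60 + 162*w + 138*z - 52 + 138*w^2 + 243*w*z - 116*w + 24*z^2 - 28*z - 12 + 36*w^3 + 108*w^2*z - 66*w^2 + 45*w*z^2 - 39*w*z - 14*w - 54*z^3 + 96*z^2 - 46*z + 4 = 36*w^3 + 72*w^2 + 32*w - 54*z^3 + z^2*(45*w + 120) + z*(108*w^2 + 204*w + 64)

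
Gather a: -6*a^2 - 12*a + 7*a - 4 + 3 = -6*a^2 - 5*a - 1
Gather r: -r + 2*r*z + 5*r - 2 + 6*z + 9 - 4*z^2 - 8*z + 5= r*(2*z + 4) - 4*z^2 - 2*z + 12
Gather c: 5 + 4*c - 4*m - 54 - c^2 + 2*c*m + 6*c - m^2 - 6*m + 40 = -c^2 + c*(2*m + 10) - m^2 - 10*m - 9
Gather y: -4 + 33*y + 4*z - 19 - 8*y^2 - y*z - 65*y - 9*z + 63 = -8*y^2 + y*(-z - 32) - 5*z + 40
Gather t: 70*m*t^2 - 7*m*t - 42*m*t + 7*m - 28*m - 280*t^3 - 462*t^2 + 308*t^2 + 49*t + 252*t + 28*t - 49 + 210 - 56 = -21*m - 280*t^3 + t^2*(70*m - 154) + t*(329 - 49*m) + 105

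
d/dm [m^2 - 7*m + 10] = 2*m - 7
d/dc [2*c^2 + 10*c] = 4*c + 10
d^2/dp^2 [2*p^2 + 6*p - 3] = 4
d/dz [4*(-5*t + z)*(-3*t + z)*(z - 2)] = 60*t^2 - 64*t*z + 64*t + 12*z^2 - 16*z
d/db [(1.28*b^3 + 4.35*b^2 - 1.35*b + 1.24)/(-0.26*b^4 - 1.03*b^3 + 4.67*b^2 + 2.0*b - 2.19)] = (0.3328*b^6 + 2.262*b^5 + 9.4051*b^4 + 3.6286*b^3 + 10.4265*b^2 - 30.6346*b + 0.4765)/(0.0676*b^8 + 0.5356*b^7 - 1.3675*b^6 - 10.6602*b^5 + 18.8277*b^4 + 23.1914*b^3 - 16.4546*b^2 - 8.76*b + 4.7961)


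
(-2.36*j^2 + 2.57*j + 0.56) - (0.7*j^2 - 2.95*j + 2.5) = -3.06*j^2 + 5.52*j - 1.94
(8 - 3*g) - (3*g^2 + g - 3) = -3*g^2 - 4*g + 11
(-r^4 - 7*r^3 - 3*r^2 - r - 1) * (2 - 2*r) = 2*r^5 + 12*r^4 - 8*r^3 - 4*r^2 - 2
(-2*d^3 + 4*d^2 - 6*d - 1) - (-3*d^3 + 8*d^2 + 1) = d^3 - 4*d^2 - 6*d - 2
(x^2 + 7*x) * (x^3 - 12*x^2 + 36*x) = x^5 - 5*x^4 - 48*x^3 + 252*x^2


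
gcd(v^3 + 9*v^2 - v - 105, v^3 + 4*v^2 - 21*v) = v^2 + 4*v - 21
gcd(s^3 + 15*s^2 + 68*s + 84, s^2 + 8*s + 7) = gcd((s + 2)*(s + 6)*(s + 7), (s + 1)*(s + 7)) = s + 7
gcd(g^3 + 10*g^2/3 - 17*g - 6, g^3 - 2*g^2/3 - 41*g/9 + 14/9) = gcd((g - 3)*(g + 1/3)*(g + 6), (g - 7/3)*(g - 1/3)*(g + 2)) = 1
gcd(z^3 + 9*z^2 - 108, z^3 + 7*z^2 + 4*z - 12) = z + 6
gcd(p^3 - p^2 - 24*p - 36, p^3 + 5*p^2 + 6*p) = p^2 + 5*p + 6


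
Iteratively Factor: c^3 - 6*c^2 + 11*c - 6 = (c - 1)*(c^2 - 5*c + 6) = (c - 3)*(c - 1)*(c - 2)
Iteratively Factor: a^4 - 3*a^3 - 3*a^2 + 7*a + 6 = (a + 1)*(a^3 - 4*a^2 + a + 6) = (a + 1)^2*(a^2 - 5*a + 6) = (a - 2)*(a + 1)^2*(a - 3)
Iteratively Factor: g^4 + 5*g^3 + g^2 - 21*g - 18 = (g - 2)*(g^3 + 7*g^2 + 15*g + 9) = (g - 2)*(g + 3)*(g^2 + 4*g + 3) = (g - 2)*(g + 3)^2*(g + 1)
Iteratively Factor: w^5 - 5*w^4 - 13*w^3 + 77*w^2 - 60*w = (w - 5)*(w^4 - 13*w^2 + 12*w) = (w - 5)*(w - 3)*(w^3 + 3*w^2 - 4*w) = w*(w - 5)*(w - 3)*(w^2 + 3*w - 4) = w*(w - 5)*(w - 3)*(w - 1)*(w + 4)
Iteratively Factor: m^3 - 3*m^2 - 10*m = (m)*(m^2 - 3*m - 10) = m*(m + 2)*(m - 5)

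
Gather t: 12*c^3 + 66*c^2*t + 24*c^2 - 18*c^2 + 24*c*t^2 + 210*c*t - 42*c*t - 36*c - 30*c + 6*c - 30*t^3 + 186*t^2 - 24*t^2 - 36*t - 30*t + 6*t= 12*c^3 + 6*c^2 - 60*c - 30*t^3 + t^2*(24*c + 162) + t*(66*c^2 + 168*c - 60)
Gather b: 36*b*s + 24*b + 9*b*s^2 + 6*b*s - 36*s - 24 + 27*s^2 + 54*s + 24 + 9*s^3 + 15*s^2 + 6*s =b*(9*s^2 + 42*s + 24) + 9*s^3 + 42*s^2 + 24*s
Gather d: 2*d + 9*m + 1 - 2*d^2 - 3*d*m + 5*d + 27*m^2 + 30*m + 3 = -2*d^2 + d*(7 - 3*m) + 27*m^2 + 39*m + 4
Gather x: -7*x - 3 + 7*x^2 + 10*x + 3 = 7*x^2 + 3*x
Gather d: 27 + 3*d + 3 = 3*d + 30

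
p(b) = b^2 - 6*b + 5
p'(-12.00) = -30.00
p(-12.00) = 221.00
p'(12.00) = 18.00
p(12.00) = 77.00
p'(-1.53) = -9.06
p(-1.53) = 16.52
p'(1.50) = -3.00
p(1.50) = -1.75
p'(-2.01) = -10.02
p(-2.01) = 21.10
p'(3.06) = 0.12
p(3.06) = -4.00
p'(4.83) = 3.66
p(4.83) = -0.65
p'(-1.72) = -9.44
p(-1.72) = 18.28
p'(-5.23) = -16.46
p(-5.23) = 63.73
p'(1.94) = -2.12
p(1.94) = -2.88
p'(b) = 2*b - 6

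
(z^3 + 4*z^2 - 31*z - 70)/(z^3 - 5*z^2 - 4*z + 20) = (z + 7)/(z - 2)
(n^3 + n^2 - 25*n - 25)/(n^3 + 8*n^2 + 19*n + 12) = (n^2 - 25)/(n^2 + 7*n + 12)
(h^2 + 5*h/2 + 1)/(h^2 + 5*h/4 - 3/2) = 2*(2*h + 1)/(4*h - 3)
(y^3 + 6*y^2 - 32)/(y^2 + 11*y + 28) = (y^2 + 2*y - 8)/(y + 7)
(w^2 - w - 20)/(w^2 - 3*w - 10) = (w + 4)/(w + 2)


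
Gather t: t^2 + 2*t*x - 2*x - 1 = t^2 + 2*t*x - 2*x - 1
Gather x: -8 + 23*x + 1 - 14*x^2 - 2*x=-14*x^2 + 21*x - 7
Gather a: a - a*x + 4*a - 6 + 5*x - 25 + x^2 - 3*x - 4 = a*(5 - x) + x^2 + 2*x - 35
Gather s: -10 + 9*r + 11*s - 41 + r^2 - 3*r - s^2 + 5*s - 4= r^2 + 6*r - s^2 + 16*s - 55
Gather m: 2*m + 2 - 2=2*m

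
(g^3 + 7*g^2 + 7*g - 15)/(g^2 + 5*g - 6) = (g^2 + 8*g + 15)/(g + 6)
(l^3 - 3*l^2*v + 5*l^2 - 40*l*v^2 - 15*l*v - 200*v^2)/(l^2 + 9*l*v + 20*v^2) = (l^2 - 8*l*v + 5*l - 40*v)/(l + 4*v)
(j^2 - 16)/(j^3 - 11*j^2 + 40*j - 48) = (j + 4)/(j^2 - 7*j + 12)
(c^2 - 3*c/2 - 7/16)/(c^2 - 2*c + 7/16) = (4*c + 1)/(4*c - 1)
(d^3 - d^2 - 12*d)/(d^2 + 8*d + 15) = d*(d - 4)/(d + 5)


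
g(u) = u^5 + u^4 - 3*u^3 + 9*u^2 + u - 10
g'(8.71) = 30894.92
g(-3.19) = -51.00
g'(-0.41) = -8.03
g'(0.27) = 5.31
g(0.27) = -9.13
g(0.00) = -10.00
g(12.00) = 265682.00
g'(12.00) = 109513.00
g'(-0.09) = -0.70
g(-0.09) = -10.01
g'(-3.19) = 239.91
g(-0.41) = -8.67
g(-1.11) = 3.91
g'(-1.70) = -33.50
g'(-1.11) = -27.95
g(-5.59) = -3692.20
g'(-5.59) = 3802.66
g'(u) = 5*u^4 + 4*u^3 - 9*u^2 + 18*u + 1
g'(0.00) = 1.00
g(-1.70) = 23.20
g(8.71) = 54583.72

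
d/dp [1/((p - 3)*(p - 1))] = 2*(2 - p)/(p^4 - 8*p^3 + 22*p^2 - 24*p + 9)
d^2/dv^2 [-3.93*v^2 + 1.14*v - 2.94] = -7.86000000000000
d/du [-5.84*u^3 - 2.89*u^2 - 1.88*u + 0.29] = -17.52*u^2 - 5.78*u - 1.88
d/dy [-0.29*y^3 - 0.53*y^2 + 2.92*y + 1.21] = -0.87*y^2 - 1.06*y + 2.92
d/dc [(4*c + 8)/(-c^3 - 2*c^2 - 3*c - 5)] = 4*(2*c^3 + 8*c^2 + 8*c + 1)/(c^6 + 4*c^5 + 10*c^4 + 22*c^3 + 29*c^2 + 30*c + 25)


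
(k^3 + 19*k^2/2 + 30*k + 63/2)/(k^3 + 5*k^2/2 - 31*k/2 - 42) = (k + 3)/(k - 4)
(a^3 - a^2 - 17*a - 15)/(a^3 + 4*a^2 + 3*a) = (a - 5)/a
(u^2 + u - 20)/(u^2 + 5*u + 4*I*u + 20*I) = (u - 4)/(u + 4*I)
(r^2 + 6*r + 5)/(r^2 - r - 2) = (r + 5)/(r - 2)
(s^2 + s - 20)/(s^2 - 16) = (s + 5)/(s + 4)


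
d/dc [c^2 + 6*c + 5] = 2*c + 6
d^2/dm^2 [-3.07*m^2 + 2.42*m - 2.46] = -6.14000000000000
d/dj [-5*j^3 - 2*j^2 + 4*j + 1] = -15*j^2 - 4*j + 4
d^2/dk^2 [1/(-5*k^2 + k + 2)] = 2*(-25*k^2 + 5*k + (10*k - 1)^2 + 10)/(-5*k^2 + k + 2)^3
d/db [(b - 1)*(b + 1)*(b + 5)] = 3*b^2 + 10*b - 1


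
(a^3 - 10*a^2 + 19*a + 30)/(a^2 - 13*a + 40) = (a^2 - 5*a - 6)/(a - 8)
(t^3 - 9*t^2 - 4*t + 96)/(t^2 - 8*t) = t - 1 - 12/t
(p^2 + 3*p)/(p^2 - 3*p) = (p + 3)/(p - 3)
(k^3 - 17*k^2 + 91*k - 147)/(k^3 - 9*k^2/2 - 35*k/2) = 2*(k^2 - 10*k + 21)/(k*(2*k + 5))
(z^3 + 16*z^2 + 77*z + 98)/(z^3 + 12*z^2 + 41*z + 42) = (z + 7)/(z + 3)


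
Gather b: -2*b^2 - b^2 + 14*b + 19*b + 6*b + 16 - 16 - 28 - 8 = -3*b^2 + 39*b - 36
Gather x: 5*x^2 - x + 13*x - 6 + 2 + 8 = 5*x^2 + 12*x + 4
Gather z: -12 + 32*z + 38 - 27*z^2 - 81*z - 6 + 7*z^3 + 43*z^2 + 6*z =7*z^3 + 16*z^2 - 43*z + 20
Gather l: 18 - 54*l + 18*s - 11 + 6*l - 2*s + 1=-48*l + 16*s + 8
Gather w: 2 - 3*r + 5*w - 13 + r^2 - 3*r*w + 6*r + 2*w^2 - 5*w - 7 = r^2 - 3*r*w + 3*r + 2*w^2 - 18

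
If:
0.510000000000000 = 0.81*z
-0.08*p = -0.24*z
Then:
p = 1.89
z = 0.63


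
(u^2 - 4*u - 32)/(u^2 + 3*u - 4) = (u - 8)/(u - 1)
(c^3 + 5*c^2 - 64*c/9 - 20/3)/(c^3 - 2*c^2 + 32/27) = 3*(3*c^2 + 13*c - 30)/(9*c^2 - 24*c + 16)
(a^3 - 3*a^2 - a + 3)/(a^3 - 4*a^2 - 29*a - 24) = (a^2 - 4*a + 3)/(a^2 - 5*a - 24)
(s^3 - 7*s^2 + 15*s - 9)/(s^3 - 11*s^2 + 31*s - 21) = (s - 3)/(s - 7)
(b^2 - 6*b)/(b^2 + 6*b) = (b - 6)/(b + 6)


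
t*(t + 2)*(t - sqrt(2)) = t^3 - sqrt(2)*t^2 + 2*t^2 - 2*sqrt(2)*t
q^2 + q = q*(q + 1)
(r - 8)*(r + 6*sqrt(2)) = r^2 - 8*r + 6*sqrt(2)*r - 48*sqrt(2)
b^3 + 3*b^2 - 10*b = b*(b - 2)*(b + 5)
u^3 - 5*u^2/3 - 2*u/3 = u*(u - 2)*(u + 1/3)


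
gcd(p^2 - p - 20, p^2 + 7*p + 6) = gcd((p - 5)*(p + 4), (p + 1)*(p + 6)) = 1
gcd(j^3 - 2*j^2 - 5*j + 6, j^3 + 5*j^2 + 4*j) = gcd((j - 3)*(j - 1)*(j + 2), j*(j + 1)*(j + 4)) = 1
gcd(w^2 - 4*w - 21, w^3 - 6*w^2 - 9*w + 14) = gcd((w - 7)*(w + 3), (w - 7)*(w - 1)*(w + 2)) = w - 7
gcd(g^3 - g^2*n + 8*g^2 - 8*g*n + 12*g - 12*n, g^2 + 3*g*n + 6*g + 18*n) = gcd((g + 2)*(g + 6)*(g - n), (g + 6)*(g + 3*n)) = g + 6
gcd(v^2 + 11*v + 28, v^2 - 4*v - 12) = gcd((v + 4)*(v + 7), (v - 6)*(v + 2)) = 1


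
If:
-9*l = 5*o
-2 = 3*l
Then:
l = -2/3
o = 6/5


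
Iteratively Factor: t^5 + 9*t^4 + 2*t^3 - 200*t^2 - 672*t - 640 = (t + 4)*(t^4 + 5*t^3 - 18*t^2 - 128*t - 160) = (t - 5)*(t + 4)*(t^3 + 10*t^2 + 32*t + 32) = (t - 5)*(t + 2)*(t + 4)*(t^2 + 8*t + 16) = (t - 5)*(t + 2)*(t + 4)^2*(t + 4)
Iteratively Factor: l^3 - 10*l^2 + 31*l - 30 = (l - 3)*(l^2 - 7*l + 10) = (l - 3)*(l - 2)*(l - 5)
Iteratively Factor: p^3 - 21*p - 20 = (p + 4)*(p^2 - 4*p - 5) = (p - 5)*(p + 4)*(p + 1)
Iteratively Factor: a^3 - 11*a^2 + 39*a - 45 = (a - 5)*(a^2 - 6*a + 9) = (a - 5)*(a - 3)*(a - 3)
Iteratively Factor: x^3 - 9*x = (x + 3)*(x^2 - 3*x) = x*(x + 3)*(x - 3)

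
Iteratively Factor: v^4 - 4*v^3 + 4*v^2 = (v)*(v^3 - 4*v^2 + 4*v) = v^2*(v^2 - 4*v + 4) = v^2*(v - 2)*(v - 2)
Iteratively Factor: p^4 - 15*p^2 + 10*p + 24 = (p + 1)*(p^3 - p^2 - 14*p + 24) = (p - 3)*(p + 1)*(p^2 + 2*p - 8) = (p - 3)*(p + 1)*(p + 4)*(p - 2)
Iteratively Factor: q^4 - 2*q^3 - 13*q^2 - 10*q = (q - 5)*(q^3 + 3*q^2 + 2*q) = (q - 5)*(q + 2)*(q^2 + q) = (q - 5)*(q + 1)*(q + 2)*(q)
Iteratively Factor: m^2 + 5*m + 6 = (m + 2)*(m + 3)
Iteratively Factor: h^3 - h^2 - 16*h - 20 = (h + 2)*(h^2 - 3*h - 10) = (h - 5)*(h + 2)*(h + 2)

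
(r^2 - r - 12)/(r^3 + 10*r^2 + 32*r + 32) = (r^2 - r - 12)/(r^3 + 10*r^2 + 32*r + 32)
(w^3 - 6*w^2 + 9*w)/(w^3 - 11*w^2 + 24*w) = (w - 3)/(w - 8)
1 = 1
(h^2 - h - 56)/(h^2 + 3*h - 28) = (h - 8)/(h - 4)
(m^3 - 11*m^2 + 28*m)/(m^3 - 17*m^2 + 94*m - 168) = m/(m - 6)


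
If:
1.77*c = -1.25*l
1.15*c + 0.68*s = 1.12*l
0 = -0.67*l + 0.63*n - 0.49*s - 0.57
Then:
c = -0.248545279101728*s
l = 0.351940115208047*s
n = 1.15206329712602*s + 0.904761904761905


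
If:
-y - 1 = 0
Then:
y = -1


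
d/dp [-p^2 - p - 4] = -2*p - 1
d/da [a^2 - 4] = 2*a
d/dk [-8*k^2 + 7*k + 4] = 7 - 16*k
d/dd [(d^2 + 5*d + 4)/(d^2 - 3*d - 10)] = 2*(-4*d^2 - 14*d - 19)/(d^4 - 6*d^3 - 11*d^2 + 60*d + 100)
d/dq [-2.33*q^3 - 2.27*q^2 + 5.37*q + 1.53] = -6.99*q^2 - 4.54*q + 5.37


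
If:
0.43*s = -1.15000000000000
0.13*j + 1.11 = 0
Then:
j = -8.54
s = -2.67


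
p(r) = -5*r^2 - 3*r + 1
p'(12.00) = -123.00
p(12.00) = -755.00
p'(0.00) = -3.00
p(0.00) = 1.00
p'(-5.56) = 52.60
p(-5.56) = -136.89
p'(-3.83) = 35.30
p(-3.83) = -60.85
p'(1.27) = -15.70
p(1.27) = -10.87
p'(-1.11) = 8.10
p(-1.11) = -1.83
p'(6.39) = -66.90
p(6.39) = -222.33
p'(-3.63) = 33.30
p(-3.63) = -53.99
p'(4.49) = -47.90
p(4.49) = -113.27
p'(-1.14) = 8.40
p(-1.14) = -2.08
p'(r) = -10*r - 3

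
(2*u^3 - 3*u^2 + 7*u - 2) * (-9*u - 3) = -18*u^4 + 21*u^3 - 54*u^2 - 3*u + 6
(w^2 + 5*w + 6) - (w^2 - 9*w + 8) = 14*w - 2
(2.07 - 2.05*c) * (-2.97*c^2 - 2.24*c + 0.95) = 6.0885*c^3 - 1.5559*c^2 - 6.5843*c + 1.9665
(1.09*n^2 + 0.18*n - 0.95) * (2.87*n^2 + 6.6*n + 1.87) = 3.1283*n^4 + 7.7106*n^3 + 0.4998*n^2 - 5.9334*n - 1.7765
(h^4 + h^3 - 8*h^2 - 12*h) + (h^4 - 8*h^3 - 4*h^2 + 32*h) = 2*h^4 - 7*h^3 - 12*h^2 + 20*h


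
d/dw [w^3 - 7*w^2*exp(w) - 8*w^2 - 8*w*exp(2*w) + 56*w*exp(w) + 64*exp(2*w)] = -7*w^2*exp(w) + 3*w^2 - 16*w*exp(2*w) + 42*w*exp(w) - 16*w + 120*exp(2*w) + 56*exp(w)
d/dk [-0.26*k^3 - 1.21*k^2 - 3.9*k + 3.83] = -0.78*k^2 - 2.42*k - 3.9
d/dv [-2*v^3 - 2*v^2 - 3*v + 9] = -6*v^2 - 4*v - 3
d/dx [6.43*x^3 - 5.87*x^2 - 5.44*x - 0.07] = 19.29*x^2 - 11.74*x - 5.44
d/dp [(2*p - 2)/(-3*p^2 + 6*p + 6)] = 2*(p^2 - 2*p + 4)/(3*(p^4 - 4*p^3 + 8*p + 4))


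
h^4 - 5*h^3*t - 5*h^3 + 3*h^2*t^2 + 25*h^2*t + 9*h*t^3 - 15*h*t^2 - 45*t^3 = (h - 5)*(h - 3*t)^2*(h + t)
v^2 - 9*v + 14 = (v - 7)*(v - 2)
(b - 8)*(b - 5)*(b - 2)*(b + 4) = b^4 - 11*b^3 + 6*b^2 + 184*b - 320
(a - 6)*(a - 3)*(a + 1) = a^3 - 8*a^2 + 9*a + 18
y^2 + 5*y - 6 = (y - 1)*(y + 6)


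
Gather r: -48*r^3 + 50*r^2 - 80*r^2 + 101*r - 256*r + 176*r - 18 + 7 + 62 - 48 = -48*r^3 - 30*r^2 + 21*r + 3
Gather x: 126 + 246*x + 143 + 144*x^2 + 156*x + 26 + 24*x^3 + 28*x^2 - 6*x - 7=24*x^3 + 172*x^2 + 396*x + 288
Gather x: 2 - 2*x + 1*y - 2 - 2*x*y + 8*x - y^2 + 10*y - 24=x*(6 - 2*y) - y^2 + 11*y - 24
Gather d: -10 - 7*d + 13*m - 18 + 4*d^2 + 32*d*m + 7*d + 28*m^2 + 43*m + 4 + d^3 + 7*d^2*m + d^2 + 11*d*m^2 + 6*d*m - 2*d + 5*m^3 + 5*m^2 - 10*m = d^3 + d^2*(7*m + 5) + d*(11*m^2 + 38*m - 2) + 5*m^3 + 33*m^2 + 46*m - 24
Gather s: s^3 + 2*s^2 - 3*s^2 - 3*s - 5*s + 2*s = s^3 - s^2 - 6*s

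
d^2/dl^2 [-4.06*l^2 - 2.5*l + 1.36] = -8.12000000000000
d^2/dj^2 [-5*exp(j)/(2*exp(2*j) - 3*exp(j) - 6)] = (-20*exp(4*j) - 30*exp(3*j) - 360*exp(2*j) + 90*exp(j) - 180)*exp(j)/(8*exp(6*j) - 36*exp(5*j) - 18*exp(4*j) + 189*exp(3*j) + 54*exp(2*j) - 324*exp(j) - 216)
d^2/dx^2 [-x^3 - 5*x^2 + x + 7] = -6*x - 10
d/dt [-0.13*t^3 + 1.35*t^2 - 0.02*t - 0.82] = -0.39*t^2 + 2.7*t - 0.02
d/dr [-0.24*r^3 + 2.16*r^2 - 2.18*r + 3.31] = -0.72*r^2 + 4.32*r - 2.18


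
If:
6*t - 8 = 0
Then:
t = 4/3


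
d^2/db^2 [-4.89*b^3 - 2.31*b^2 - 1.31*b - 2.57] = -29.34*b - 4.62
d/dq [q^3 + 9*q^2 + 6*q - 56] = 3*q^2 + 18*q + 6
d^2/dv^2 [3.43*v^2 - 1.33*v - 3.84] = 6.86000000000000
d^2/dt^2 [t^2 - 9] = 2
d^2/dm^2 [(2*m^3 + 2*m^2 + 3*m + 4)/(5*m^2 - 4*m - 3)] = 2*(177*m^3 + 462*m^2 - 51*m + 106)/(125*m^6 - 300*m^5 + 15*m^4 + 296*m^3 - 9*m^2 - 108*m - 27)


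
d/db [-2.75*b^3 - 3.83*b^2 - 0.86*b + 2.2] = -8.25*b^2 - 7.66*b - 0.86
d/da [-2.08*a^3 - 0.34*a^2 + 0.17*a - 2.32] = -6.24*a^2 - 0.68*a + 0.17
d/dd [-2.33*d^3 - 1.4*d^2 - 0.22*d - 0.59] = -6.99*d^2 - 2.8*d - 0.22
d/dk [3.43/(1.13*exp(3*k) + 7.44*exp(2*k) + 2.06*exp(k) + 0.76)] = (-11.6277*exp(2*k) - 51.0384*exp(k) - 7.0658)*exp(k)/(1.13*exp(3*k) + 7.44*exp(2*k) + 2.06*exp(k) + 0.76)^2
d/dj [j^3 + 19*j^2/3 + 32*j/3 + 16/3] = 3*j^2 + 38*j/3 + 32/3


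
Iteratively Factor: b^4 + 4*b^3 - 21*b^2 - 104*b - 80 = (b - 5)*(b^3 + 9*b^2 + 24*b + 16) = (b - 5)*(b + 4)*(b^2 + 5*b + 4) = (b - 5)*(b + 1)*(b + 4)*(b + 4)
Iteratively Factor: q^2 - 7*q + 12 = (q - 4)*(q - 3)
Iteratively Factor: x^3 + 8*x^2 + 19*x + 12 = (x + 1)*(x^2 + 7*x + 12) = (x + 1)*(x + 3)*(x + 4)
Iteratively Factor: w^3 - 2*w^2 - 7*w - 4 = (w - 4)*(w^2 + 2*w + 1) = (w - 4)*(w + 1)*(w + 1)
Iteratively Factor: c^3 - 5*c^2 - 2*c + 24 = (c - 3)*(c^2 - 2*c - 8) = (c - 4)*(c - 3)*(c + 2)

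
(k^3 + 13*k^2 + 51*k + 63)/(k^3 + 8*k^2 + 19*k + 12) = (k^2 + 10*k + 21)/(k^2 + 5*k + 4)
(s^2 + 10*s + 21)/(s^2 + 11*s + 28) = (s + 3)/(s + 4)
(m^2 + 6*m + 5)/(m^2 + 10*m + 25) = (m + 1)/(m + 5)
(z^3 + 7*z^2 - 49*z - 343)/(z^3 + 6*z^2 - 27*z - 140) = (z^2 - 49)/(z^2 - z - 20)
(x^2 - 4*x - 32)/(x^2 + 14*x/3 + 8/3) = 3*(x - 8)/(3*x + 2)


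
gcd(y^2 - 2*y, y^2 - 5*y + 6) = y - 2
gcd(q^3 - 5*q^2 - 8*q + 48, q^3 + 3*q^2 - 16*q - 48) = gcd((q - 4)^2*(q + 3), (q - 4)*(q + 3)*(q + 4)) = q^2 - q - 12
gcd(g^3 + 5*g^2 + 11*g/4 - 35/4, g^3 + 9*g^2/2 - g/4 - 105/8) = g^2 + 6*g + 35/4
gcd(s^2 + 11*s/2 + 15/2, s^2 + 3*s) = s + 3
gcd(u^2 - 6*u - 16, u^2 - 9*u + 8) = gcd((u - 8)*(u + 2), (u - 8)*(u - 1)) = u - 8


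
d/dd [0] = 0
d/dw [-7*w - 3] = -7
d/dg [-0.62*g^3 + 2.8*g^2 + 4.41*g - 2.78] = -1.86*g^2 + 5.6*g + 4.41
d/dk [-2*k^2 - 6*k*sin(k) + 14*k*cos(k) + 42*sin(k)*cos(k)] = -14*k*sin(k) - 6*k*cos(k) - 4*k - 6*sin(k) + 14*cos(k) + 42*cos(2*k)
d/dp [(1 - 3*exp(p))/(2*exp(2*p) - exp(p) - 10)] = ((3*exp(p) - 1)*(4*exp(p) - 1) - 6*exp(2*p) + 3*exp(p) + 30)*exp(p)/(-2*exp(2*p) + exp(p) + 10)^2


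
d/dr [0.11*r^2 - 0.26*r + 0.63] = 0.22*r - 0.26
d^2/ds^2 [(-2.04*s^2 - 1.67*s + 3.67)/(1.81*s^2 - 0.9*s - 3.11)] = (-17.588494*s^3 + 3.23953800000002*s^2 - 92.274162*s + 17.149486)/(5.929741*s^6 - 8.84547*s^5 - 26.167713*s^4 + 29.66814*s^3 + 44.962203*s^2 - 26.11467*s - 30.080231)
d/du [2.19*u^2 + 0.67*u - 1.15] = 4.38*u + 0.67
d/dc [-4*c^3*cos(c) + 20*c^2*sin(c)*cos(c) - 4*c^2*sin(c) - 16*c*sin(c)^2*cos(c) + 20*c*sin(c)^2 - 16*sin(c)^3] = 4*c^3*sin(c) - 40*c^2*sin(c)^2 - 16*c^2*cos(c) + 20*c^2 + 48*c*sin(c)^3 + 80*c*sin(c)*cos(c) - 40*c*sin(c) - 64*sin(c)^2*cos(c) + 20*sin(c)^2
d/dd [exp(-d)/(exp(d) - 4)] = 2*(2 - exp(d))*exp(-d)/(exp(2*d) - 8*exp(d) + 16)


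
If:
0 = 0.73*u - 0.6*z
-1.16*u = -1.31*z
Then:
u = 0.00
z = 0.00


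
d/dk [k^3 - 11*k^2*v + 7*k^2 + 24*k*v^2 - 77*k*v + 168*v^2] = 3*k^2 - 22*k*v + 14*k + 24*v^2 - 77*v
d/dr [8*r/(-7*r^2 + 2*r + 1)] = 8*(7*r^2 + 1)/(49*r^4 - 28*r^3 - 10*r^2 + 4*r + 1)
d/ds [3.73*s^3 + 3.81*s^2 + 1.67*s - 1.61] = 11.19*s^2 + 7.62*s + 1.67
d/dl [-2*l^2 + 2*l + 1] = 2 - 4*l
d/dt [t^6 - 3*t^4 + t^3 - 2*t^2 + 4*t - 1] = 6*t^5 - 12*t^3 + 3*t^2 - 4*t + 4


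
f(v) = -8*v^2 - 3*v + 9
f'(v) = -16*v - 3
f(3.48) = -98.32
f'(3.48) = -58.68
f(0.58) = 4.57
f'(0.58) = -12.28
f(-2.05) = -18.47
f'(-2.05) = 29.80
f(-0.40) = 8.92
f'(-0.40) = 3.40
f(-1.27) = -0.09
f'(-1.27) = 17.32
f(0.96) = -1.25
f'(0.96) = -18.36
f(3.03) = -73.54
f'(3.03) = -51.48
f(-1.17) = 1.56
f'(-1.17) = 15.72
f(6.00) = -297.00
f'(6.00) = -99.00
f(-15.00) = -1746.00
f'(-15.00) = 237.00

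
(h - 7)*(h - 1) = h^2 - 8*h + 7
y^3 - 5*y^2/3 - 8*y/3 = y*(y - 8/3)*(y + 1)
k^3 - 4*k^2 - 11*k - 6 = (k - 6)*(k + 1)^2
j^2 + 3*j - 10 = (j - 2)*(j + 5)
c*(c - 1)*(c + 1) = c^3 - c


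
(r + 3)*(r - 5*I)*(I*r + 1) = I*r^3 + 6*r^2 + 3*I*r^2 + 18*r - 5*I*r - 15*I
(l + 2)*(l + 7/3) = l^2 + 13*l/3 + 14/3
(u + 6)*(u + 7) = u^2 + 13*u + 42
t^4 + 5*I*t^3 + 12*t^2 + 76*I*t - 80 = (t - 4*I)*(t + 2*I)^2*(t + 5*I)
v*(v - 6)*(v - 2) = v^3 - 8*v^2 + 12*v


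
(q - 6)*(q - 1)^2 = q^3 - 8*q^2 + 13*q - 6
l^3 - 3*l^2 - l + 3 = (l - 3)*(l - 1)*(l + 1)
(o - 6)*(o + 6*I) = o^2 - 6*o + 6*I*o - 36*I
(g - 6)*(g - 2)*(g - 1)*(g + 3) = g^4 - 6*g^3 - 7*g^2 + 48*g - 36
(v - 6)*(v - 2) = v^2 - 8*v + 12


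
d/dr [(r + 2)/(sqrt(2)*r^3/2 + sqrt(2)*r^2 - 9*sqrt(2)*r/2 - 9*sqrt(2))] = -2*sqrt(2)*r/(r^4 - 18*r^2 + 81)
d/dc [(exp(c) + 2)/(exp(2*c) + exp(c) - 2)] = -exp(c)/(exp(2*c) - 2*exp(c) + 1)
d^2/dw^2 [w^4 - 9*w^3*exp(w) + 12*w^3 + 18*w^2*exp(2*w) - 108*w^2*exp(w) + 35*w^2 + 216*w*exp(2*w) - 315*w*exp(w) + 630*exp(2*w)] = -9*w^3*exp(w) + 72*w^2*exp(2*w) - 162*w^2*exp(w) + 12*w^2 + 1008*w*exp(2*w) - 801*w*exp(w) + 72*w + 3420*exp(2*w) - 846*exp(w) + 70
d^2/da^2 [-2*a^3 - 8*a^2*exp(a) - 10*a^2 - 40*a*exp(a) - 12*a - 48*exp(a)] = -8*a^2*exp(a) - 72*a*exp(a) - 12*a - 144*exp(a) - 20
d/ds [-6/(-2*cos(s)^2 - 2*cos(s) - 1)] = 12*(sin(s) + sin(2*s))/(2*cos(s) + cos(2*s) + 2)^2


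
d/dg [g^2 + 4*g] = 2*g + 4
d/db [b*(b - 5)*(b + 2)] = 3*b^2 - 6*b - 10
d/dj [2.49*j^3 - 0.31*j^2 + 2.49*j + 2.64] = 7.47*j^2 - 0.62*j + 2.49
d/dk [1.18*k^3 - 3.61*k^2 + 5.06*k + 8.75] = 3.54*k^2 - 7.22*k + 5.06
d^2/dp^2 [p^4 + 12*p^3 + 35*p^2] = 12*p^2 + 72*p + 70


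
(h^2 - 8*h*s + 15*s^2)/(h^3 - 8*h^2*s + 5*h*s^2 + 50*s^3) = (-h + 3*s)/(-h^2 + 3*h*s + 10*s^2)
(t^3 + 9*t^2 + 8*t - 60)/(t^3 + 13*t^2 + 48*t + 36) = (t^2 + 3*t - 10)/(t^2 + 7*t + 6)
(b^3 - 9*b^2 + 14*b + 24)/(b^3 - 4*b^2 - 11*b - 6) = (b - 4)/(b + 1)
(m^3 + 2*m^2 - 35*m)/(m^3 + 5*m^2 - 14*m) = (m - 5)/(m - 2)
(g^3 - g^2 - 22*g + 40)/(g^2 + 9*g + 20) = (g^2 - 6*g + 8)/(g + 4)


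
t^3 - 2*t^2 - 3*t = t*(t - 3)*(t + 1)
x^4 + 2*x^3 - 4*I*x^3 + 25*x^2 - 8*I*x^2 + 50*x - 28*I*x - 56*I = (x + 2)*(x - 7*I)*(x - I)*(x + 4*I)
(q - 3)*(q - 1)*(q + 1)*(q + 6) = q^4 + 3*q^3 - 19*q^2 - 3*q + 18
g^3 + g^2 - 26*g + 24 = (g - 4)*(g - 1)*(g + 6)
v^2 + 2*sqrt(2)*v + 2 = (v + sqrt(2))^2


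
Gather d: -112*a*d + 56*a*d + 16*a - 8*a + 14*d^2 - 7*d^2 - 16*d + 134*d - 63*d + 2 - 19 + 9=8*a + 7*d^2 + d*(55 - 56*a) - 8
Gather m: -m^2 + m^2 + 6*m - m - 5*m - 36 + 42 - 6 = 0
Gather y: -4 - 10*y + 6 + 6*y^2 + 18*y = 6*y^2 + 8*y + 2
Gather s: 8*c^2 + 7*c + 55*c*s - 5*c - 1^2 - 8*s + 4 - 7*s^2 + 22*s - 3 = 8*c^2 + 2*c - 7*s^2 + s*(55*c + 14)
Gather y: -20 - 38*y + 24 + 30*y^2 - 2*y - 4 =30*y^2 - 40*y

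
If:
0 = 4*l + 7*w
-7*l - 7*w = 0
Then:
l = 0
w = 0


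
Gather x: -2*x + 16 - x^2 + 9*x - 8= -x^2 + 7*x + 8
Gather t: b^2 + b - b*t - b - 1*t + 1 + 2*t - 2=b^2 + t*(1 - b) - 1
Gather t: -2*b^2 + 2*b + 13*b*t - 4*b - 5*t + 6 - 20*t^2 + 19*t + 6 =-2*b^2 - 2*b - 20*t^2 + t*(13*b + 14) + 12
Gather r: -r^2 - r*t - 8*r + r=-r^2 + r*(-t - 7)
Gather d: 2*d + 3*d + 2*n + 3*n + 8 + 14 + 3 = 5*d + 5*n + 25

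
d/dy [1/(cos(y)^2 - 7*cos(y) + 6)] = (2*cos(y) - 7)*sin(y)/(cos(y)^2 - 7*cos(y) + 6)^2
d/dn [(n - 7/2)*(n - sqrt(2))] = 2*n - 7/2 - sqrt(2)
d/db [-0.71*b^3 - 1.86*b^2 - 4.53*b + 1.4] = -2.13*b^2 - 3.72*b - 4.53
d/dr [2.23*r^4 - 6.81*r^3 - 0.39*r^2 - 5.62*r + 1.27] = 8.92*r^3 - 20.43*r^2 - 0.78*r - 5.62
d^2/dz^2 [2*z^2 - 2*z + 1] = 4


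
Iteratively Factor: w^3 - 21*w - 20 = (w + 1)*(w^2 - w - 20) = (w + 1)*(w + 4)*(w - 5)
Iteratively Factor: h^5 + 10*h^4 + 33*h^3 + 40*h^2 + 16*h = (h + 4)*(h^4 + 6*h^3 + 9*h^2 + 4*h) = (h + 1)*(h + 4)*(h^3 + 5*h^2 + 4*h) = (h + 1)^2*(h + 4)*(h^2 + 4*h) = h*(h + 1)^2*(h + 4)*(h + 4)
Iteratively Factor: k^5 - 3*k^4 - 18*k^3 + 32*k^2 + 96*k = (k + 3)*(k^4 - 6*k^3 + 32*k) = (k - 4)*(k + 3)*(k^3 - 2*k^2 - 8*k) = k*(k - 4)*(k + 3)*(k^2 - 2*k - 8) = k*(k - 4)^2*(k + 3)*(k + 2)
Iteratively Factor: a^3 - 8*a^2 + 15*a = (a - 5)*(a^2 - 3*a) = (a - 5)*(a - 3)*(a)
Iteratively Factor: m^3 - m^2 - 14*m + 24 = (m - 3)*(m^2 + 2*m - 8) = (m - 3)*(m - 2)*(m + 4)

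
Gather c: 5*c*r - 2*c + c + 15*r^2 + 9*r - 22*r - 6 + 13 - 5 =c*(5*r - 1) + 15*r^2 - 13*r + 2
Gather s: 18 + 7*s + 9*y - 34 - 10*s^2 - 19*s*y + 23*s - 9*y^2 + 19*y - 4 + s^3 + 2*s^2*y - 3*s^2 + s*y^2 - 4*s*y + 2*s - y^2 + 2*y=s^3 + s^2*(2*y - 13) + s*(y^2 - 23*y + 32) - 10*y^2 + 30*y - 20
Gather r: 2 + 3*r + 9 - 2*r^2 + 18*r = -2*r^2 + 21*r + 11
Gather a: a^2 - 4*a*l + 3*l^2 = a^2 - 4*a*l + 3*l^2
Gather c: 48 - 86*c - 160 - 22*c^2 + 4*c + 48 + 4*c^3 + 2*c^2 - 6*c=4*c^3 - 20*c^2 - 88*c - 64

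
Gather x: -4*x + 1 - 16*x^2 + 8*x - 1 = -16*x^2 + 4*x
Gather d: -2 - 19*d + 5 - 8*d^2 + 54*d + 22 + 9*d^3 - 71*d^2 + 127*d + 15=9*d^3 - 79*d^2 + 162*d + 40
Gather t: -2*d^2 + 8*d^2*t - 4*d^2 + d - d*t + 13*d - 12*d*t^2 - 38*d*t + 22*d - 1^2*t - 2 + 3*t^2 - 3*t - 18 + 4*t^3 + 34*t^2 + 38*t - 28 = -6*d^2 + 36*d + 4*t^3 + t^2*(37 - 12*d) + t*(8*d^2 - 39*d + 34) - 48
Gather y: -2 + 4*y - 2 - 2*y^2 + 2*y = -2*y^2 + 6*y - 4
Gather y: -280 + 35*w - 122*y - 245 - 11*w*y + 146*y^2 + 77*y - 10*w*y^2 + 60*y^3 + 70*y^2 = 35*w + 60*y^3 + y^2*(216 - 10*w) + y*(-11*w - 45) - 525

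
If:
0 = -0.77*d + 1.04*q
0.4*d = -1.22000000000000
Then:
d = -3.05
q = -2.26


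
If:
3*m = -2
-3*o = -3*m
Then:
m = -2/3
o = -2/3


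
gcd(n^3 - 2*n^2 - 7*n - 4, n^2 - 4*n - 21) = 1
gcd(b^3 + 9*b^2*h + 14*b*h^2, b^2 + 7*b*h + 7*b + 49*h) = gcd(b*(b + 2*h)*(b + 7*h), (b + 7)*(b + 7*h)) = b + 7*h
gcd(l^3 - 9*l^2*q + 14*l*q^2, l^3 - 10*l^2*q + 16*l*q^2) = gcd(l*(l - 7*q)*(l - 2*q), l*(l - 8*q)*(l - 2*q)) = -l^2 + 2*l*q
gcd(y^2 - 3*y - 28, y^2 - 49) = y - 7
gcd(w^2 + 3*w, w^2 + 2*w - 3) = w + 3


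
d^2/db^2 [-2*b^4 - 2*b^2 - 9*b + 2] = -24*b^2 - 4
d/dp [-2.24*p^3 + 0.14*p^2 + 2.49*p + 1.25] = -6.72*p^2 + 0.28*p + 2.49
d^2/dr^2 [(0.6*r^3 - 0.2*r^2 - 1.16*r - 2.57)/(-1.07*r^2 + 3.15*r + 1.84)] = (3.5527136788005e-15*r^4 - 10.265192*r^3 - 0.848682000000001*r^2 - 50.458422*r + 49.028802)/(1.225043*r^6 - 10.819305*r^5 + 25.531377*r^4 + 5.95444500000001*r^3 - 43.904424*r^2 - 31.99392*r - 6.229504)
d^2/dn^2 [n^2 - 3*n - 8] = 2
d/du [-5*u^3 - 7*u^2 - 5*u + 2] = -15*u^2 - 14*u - 5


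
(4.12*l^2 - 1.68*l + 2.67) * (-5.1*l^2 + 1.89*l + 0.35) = -21.012*l^4 + 16.3548*l^3 - 15.3502*l^2 + 4.4583*l + 0.9345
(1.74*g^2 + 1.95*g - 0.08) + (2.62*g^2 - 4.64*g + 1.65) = 4.36*g^2 - 2.69*g + 1.57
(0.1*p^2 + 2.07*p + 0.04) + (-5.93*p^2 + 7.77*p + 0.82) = -5.83*p^2 + 9.84*p + 0.86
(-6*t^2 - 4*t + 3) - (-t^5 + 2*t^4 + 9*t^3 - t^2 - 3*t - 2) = t^5 - 2*t^4 - 9*t^3 - 5*t^2 - t + 5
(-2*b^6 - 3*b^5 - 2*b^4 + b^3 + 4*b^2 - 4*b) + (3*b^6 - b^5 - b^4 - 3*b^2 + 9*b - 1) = b^6 - 4*b^5 - 3*b^4 + b^3 + b^2 + 5*b - 1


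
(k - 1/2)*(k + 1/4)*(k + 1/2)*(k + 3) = k^4 + 13*k^3/4 + k^2/2 - 13*k/16 - 3/16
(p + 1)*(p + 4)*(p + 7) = p^3 + 12*p^2 + 39*p + 28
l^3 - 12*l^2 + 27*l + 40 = (l - 8)*(l - 5)*(l + 1)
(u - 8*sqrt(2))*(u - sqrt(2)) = u^2 - 9*sqrt(2)*u + 16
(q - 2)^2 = q^2 - 4*q + 4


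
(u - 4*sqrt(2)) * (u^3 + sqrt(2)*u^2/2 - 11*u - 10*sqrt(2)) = u^4 - 7*sqrt(2)*u^3/2 - 15*u^2 + 34*sqrt(2)*u + 80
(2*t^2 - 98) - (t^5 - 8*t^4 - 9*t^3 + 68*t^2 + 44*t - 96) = -t^5 + 8*t^4 + 9*t^3 - 66*t^2 - 44*t - 2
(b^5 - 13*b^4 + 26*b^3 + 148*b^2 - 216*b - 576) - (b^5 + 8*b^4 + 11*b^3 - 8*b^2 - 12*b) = -21*b^4 + 15*b^3 + 156*b^2 - 204*b - 576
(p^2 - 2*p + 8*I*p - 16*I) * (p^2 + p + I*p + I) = p^4 - p^3 + 9*I*p^3 - 10*p^2 - 9*I*p^2 + 8*p - 18*I*p + 16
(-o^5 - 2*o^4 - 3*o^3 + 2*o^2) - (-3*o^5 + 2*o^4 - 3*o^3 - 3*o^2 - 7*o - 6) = 2*o^5 - 4*o^4 + 5*o^2 + 7*o + 6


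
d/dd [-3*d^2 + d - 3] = 1 - 6*d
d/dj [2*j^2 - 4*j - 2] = 4*j - 4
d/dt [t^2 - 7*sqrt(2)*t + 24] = 2*t - 7*sqrt(2)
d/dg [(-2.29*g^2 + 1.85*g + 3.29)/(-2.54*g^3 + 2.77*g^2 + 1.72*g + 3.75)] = (-5.8166*g^4 + 9.398*g^3 + 16.0065*g^2 - 35.4016*g + 1.2787)/(6.4516*g^6 - 14.0716*g^5 - 1.0647*g^4 - 9.5212*g^3 + 23.7334*g^2 + 12.9*g + 14.0625)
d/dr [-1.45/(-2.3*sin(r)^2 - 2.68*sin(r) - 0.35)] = -(6.67*sin(r) + 3.886)*cos(r)/(2.3*sin(r)^2 + 2.68*sin(r) + 0.35)^2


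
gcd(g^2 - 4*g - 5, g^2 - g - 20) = g - 5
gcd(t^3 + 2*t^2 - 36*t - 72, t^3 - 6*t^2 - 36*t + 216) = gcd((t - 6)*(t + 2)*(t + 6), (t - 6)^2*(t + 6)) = t^2 - 36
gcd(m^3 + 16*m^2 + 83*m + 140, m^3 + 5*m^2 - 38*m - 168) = m^2 + 11*m + 28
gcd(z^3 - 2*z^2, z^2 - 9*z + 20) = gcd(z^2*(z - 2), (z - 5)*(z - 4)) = 1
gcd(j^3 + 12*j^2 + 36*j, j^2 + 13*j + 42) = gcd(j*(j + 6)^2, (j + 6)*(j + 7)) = j + 6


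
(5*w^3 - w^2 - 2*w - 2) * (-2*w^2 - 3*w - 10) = -10*w^5 - 13*w^4 - 43*w^3 + 20*w^2 + 26*w + 20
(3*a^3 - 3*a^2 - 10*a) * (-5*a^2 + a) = -15*a^5 + 18*a^4 + 47*a^3 - 10*a^2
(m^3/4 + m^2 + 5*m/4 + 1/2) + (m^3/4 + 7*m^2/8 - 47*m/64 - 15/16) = m^3/2 + 15*m^2/8 + 33*m/64 - 7/16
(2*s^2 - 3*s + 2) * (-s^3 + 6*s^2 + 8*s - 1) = -2*s^5 + 15*s^4 - 4*s^3 - 14*s^2 + 19*s - 2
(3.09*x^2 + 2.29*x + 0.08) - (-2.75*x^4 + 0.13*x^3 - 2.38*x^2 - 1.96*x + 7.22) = 2.75*x^4 - 0.13*x^3 + 5.47*x^2 + 4.25*x - 7.14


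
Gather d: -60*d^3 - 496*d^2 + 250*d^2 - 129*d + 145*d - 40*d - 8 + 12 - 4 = -60*d^3 - 246*d^2 - 24*d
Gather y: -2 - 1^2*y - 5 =-y - 7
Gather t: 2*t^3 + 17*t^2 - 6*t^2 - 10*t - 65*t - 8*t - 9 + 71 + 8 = 2*t^3 + 11*t^2 - 83*t + 70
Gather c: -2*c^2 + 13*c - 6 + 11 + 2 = -2*c^2 + 13*c + 7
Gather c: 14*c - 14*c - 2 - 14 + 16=0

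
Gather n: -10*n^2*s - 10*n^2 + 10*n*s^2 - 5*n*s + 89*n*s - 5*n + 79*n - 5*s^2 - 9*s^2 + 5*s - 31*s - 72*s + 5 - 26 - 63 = n^2*(-10*s - 10) + n*(10*s^2 + 84*s + 74) - 14*s^2 - 98*s - 84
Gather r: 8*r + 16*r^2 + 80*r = 16*r^2 + 88*r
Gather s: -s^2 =-s^2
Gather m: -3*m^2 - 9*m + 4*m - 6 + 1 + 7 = -3*m^2 - 5*m + 2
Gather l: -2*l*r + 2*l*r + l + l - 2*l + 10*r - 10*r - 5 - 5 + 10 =0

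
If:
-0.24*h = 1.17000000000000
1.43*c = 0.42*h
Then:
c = -1.43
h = -4.88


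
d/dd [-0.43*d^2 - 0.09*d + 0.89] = -0.86*d - 0.09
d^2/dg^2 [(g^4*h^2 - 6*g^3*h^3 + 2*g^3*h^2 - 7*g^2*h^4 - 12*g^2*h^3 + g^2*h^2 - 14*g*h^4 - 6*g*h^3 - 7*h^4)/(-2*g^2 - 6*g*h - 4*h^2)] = h^2*(-g^3 - 6*g^2*h - 12*g*h^2 + 28*h^3 - 36*h^2 + 9*h)/(g^3 + 6*g^2*h + 12*g*h^2 + 8*h^3)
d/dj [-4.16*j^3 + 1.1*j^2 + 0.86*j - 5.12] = -12.48*j^2 + 2.2*j + 0.86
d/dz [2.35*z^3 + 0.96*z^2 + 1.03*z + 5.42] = 7.05*z^2 + 1.92*z + 1.03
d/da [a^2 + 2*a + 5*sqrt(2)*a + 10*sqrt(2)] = 2*a + 2 + 5*sqrt(2)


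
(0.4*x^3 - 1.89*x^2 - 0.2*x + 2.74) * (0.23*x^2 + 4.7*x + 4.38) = 0.092*x^5 + 1.4453*x^4 - 7.177*x^3 - 8.588*x^2 + 12.002*x + 12.0012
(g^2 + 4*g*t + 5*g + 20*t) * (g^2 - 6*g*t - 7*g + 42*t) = g^4 - 2*g^3*t - 2*g^3 - 24*g^2*t^2 + 4*g^2*t - 35*g^2 + 48*g*t^2 + 70*g*t + 840*t^2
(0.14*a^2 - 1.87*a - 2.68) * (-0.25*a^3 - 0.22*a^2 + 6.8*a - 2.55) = -0.035*a^5 + 0.4367*a^4 + 2.0334*a^3 - 12.4834*a^2 - 13.4555*a + 6.834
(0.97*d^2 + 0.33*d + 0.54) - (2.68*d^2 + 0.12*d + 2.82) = -1.71*d^2 + 0.21*d - 2.28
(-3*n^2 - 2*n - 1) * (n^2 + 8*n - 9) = -3*n^4 - 26*n^3 + 10*n^2 + 10*n + 9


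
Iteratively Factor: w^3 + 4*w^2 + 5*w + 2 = (w + 1)*(w^2 + 3*w + 2) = (w + 1)*(w + 2)*(w + 1)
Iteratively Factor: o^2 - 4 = (o - 2)*(o + 2)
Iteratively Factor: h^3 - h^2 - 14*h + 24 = (h + 4)*(h^2 - 5*h + 6) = (h - 2)*(h + 4)*(h - 3)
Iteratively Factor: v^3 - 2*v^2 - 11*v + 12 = (v - 1)*(v^2 - v - 12) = (v - 1)*(v + 3)*(v - 4)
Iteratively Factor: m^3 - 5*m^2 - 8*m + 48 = (m - 4)*(m^2 - m - 12) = (m - 4)*(m + 3)*(m - 4)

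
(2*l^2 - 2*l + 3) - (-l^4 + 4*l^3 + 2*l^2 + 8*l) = l^4 - 4*l^3 - 10*l + 3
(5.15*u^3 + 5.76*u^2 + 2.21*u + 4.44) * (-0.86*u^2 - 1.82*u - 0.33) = -4.429*u^5 - 14.3266*u^4 - 14.0833*u^3 - 9.7414*u^2 - 8.8101*u - 1.4652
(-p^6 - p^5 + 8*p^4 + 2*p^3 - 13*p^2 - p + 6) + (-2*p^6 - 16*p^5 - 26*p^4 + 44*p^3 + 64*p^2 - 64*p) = -3*p^6 - 17*p^5 - 18*p^4 + 46*p^3 + 51*p^2 - 65*p + 6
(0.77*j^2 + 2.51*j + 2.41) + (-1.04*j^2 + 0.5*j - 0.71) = -0.27*j^2 + 3.01*j + 1.7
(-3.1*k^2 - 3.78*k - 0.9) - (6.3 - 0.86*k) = -3.1*k^2 - 2.92*k - 7.2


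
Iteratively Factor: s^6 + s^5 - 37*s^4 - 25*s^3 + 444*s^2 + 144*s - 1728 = (s + 3)*(s^5 - 2*s^4 - 31*s^3 + 68*s^2 + 240*s - 576) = (s - 4)*(s + 3)*(s^4 + 2*s^3 - 23*s^2 - 24*s + 144) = (s - 4)*(s - 3)*(s + 3)*(s^3 + 5*s^2 - 8*s - 48) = (s - 4)*(s - 3)*(s + 3)*(s + 4)*(s^2 + s - 12) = (s - 4)*(s - 3)*(s + 3)*(s + 4)^2*(s - 3)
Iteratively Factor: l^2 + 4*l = (l + 4)*(l)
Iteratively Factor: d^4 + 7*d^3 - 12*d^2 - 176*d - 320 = (d + 4)*(d^3 + 3*d^2 - 24*d - 80) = (d + 4)^2*(d^2 - d - 20) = (d + 4)^3*(d - 5)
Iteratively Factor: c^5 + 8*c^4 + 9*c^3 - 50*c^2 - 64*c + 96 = (c - 2)*(c^4 + 10*c^3 + 29*c^2 + 8*c - 48) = (c - 2)*(c + 3)*(c^3 + 7*c^2 + 8*c - 16) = (c - 2)*(c - 1)*(c + 3)*(c^2 + 8*c + 16) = (c - 2)*(c - 1)*(c + 3)*(c + 4)*(c + 4)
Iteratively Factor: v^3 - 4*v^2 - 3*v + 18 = (v + 2)*(v^2 - 6*v + 9) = (v - 3)*(v + 2)*(v - 3)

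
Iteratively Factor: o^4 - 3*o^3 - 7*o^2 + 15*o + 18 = (o - 3)*(o^3 - 7*o - 6) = (o - 3)*(o + 2)*(o^2 - 2*o - 3) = (o - 3)*(o + 1)*(o + 2)*(o - 3)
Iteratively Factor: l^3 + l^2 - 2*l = (l - 1)*(l^2 + 2*l) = (l - 1)*(l + 2)*(l)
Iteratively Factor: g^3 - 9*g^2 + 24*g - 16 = (g - 4)*(g^2 - 5*g + 4) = (g - 4)^2*(g - 1)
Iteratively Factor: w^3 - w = (w - 1)*(w^2 + w) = (w - 1)*(w + 1)*(w)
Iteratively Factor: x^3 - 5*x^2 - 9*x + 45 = (x + 3)*(x^2 - 8*x + 15) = (x - 3)*(x + 3)*(x - 5)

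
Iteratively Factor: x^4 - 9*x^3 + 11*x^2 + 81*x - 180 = (x - 5)*(x^3 - 4*x^2 - 9*x + 36) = (x - 5)*(x + 3)*(x^2 - 7*x + 12) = (x - 5)*(x - 4)*(x + 3)*(x - 3)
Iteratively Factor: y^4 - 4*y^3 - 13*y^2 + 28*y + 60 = (y + 2)*(y^3 - 6*y^2 - y + 30) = (y - 3)*(y + 2)*(y^2 - 3*y - 10) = (y - 3)*(y + 2)^2*(y - 5)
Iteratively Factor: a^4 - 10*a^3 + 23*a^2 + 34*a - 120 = (a + 2)*(a^3 - 12*a^2 + 47*a - 60) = (a - 4)*(a + 2)*(a^2 - 8*a + 15) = (a - 5)*(a - 4)*(a + 2)*(a - 3)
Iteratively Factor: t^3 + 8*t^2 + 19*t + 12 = (t + 4)*(t^2 + 4*t + 3) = (t + 1)*(t + 4)*(t + 3)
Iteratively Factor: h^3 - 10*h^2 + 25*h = (h - 5)*(h^2 - 5*h) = (h - 5)^2*(h)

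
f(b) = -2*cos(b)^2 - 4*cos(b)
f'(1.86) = 2.74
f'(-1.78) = -3.10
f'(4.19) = -1.74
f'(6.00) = -2.19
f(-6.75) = -5.17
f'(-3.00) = -0.00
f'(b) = 4*sin(b)*cos(b) + 4*sin(b)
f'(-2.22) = -1.26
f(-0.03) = -6.00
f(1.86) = 0.98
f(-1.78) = 0.74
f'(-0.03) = -0.24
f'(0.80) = 4.87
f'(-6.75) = -3.41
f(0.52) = -4.98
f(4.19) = 1.50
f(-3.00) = 2.00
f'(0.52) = 3.71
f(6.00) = -5.68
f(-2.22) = 1.69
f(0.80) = -3.76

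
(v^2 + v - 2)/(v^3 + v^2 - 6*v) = (v^2 + v - 2)/(v*(v^2 + v - 6))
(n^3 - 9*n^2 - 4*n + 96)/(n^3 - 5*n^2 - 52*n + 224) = (n + 3)/(n + 7)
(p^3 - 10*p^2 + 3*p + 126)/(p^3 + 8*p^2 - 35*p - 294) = (p^2 - 4*p - 21)/(p^2 + 14*p + 49)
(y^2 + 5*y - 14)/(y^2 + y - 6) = (y + 7)/(y + 3)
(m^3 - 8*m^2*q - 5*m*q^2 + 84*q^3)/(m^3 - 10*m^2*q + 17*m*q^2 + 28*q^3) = (m + 3*q)/(m + q)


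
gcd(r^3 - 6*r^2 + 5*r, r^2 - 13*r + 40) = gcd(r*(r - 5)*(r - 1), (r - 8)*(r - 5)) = r - 5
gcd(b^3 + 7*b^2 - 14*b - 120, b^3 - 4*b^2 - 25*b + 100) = b^2 + b - 20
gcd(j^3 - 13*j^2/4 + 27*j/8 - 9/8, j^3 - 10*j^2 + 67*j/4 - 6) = j - 3/2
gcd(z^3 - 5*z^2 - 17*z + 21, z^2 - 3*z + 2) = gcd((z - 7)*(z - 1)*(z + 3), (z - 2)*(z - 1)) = z - 1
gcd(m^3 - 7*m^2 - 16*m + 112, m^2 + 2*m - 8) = m + 4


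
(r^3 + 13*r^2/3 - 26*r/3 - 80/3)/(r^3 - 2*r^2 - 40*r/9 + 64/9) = 3*(r + 5)/(3*r - 4)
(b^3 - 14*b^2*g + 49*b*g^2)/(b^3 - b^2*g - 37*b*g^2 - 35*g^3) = b*(b - 7*g)/(b^2 + 6*b*g + 5*g^2)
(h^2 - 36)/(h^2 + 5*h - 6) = (h - 6)/(h - 1)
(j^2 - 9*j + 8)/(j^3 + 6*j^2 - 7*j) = (j - 8)/(j*(j + 7))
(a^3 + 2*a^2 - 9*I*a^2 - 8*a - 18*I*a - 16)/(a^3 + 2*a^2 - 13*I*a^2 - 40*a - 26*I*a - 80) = (a - I)/(a - 5*I)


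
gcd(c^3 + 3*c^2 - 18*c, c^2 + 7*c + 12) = 1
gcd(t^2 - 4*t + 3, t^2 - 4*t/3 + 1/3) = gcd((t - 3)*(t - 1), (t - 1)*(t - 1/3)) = t - 1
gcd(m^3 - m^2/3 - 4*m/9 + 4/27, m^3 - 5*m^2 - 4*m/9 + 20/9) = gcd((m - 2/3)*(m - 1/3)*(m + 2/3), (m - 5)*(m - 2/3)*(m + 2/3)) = m^2 - 4/9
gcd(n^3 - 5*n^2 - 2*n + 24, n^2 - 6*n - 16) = n + 2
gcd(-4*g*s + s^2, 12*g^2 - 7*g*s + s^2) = -4*g + s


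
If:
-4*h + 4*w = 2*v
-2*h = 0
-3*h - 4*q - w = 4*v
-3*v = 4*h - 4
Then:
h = 0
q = -3/2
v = 4/3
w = 2/3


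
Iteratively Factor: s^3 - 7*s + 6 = (s + 3)*(s^2 - 3*s + 2) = (s - 1)*(s + 3)*(s - 2)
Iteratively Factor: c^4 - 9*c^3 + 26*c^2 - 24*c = (c - 3)*(c^3 - 6*c^2 + 8*c) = c*(c - 3)*(c^2 - 6*c + 8) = c*(c - 3)*(c - 2)*(c - 4)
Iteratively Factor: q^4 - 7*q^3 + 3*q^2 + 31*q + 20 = (q - 4)*(q^3 - 3*q^2 - 9*q - 5) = (q - 5)*(q - 4)*(q^2 + 2*q + 1) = (q - 5)*(q - 4)*(q + 1)*(q + 1)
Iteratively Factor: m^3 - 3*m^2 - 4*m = (m + 1)*(m^2 - 4*m) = (m - 4)*(m + 1)*(m)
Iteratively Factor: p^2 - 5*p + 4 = (p - 1)*(p - 4)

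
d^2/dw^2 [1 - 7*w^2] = -14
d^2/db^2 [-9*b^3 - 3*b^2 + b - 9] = -54*b - 6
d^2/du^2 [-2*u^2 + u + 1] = -4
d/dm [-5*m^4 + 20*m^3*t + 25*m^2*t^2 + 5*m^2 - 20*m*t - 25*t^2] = -20*m^3 + 60*m^2*t + 50*m*t^2 + 10*m - 20*t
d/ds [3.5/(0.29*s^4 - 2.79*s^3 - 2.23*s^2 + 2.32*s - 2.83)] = (-4.06*s^3 + 29.295*s^2 + 15.61*s - 8.12)/(-0.29*s^4 + 2.79*s^3 + 2.23*s^2 - 2.32*s + 2.83)^2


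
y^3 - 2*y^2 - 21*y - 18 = (y - 6)*(y + 1)*(y + 3)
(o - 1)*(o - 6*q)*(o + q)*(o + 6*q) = o^4 + o^3*q - o^3 - 36*o^2*q^2 - o^2*q - 36*o*q^3 + 36*o*q^2 + 36*q^3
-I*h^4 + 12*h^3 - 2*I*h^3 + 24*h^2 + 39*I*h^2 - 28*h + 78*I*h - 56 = (h + 2)*(h + 4*I)*(h + 7*I)*(-I*h + 1)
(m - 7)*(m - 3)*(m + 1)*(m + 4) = m^4 - 5*m^3 - 25*m^2 + 65*m + 84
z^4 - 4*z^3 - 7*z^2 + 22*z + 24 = (z - 4)*(z - 3)*(z + 1)*(z + 2)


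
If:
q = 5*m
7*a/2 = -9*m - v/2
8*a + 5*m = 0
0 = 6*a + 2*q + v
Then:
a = 0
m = 0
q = 0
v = 0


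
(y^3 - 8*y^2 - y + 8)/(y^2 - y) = y - 7 - 8/y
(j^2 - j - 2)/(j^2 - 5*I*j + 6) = (j^2 - j - 2)/(j^2 - 5*I*j + 6)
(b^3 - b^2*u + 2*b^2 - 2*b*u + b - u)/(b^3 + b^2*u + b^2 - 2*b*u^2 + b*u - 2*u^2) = (b + 1)/(b + 2*u)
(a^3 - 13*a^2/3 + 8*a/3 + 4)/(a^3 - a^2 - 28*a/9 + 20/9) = 3*(3*a^2 - 7*a - 6)/(9*a^2 + 9*a - 10)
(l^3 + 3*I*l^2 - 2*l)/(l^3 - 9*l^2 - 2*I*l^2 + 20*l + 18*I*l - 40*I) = l*(l^2 + 3*I*l - 2)/(l^3 - l^2*(9 + 2*I) + 2*l*(10 + 9*I) - 40*I)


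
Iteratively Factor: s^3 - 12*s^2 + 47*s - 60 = (s - 3)*(s^2 - 9*s + 20) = (s - 5)*(s - 3)*(s - 4)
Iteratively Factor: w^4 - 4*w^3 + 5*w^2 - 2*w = (w - 2)*(w^3 - 2*w^2 + w) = w*(w - 2)*(w^2 - 2*w + 1) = w*(w - 2)*(w - 1)*(w - 1)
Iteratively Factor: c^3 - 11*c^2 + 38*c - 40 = (c - 5)*(c^2 - 6*c + 8) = (c - 5)*(c - 4)*(c - 2)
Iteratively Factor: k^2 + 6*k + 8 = (k + 4)*(k + 2)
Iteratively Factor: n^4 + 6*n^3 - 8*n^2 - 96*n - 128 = (n + 4)*(n^3 + 2*n^2 - 16*n - 32) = (n + 2)*(n + 4)*(n^2 - 16) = (n + 2)*(n + 4)^2*(n - 4)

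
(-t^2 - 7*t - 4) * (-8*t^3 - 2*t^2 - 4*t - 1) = 8*t^5 + 58*t^4 + 50*t^3 + 37*t^2 + 23*t + 4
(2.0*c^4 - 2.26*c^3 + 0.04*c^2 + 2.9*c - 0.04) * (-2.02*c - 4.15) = -4.04*c^5 - 3.7348*c^4 + 9.2982*c^3 - 6.024*c^2 - 11.9542*c + 0.166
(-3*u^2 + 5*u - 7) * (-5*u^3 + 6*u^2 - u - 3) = 15*u^5 - 43*u^4 + 68*u^3 - 38*u^2 - 8*u + 21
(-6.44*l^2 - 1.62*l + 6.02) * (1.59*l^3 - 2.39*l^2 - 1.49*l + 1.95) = -10.2396*l^5 + 12.8158*l^4 + 23.0392*l^3 - 24.532*l^2 - 12.1288*l + 11.739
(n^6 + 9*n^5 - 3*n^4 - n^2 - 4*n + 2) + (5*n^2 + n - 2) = n^6 + 9*n^5 - 3*n^4 + 4*n^2 - 3*n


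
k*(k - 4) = k^2 - 4*k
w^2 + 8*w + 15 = (w + 3)*(w + 5)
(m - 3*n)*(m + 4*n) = m^2 + m*n - 12*n^2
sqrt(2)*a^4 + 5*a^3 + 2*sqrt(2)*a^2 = a^2*(a + 2*sqrt(2))*(sqrt(2)*a + 1)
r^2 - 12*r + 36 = (r - 6)^2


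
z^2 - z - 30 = (z - 6)*(z + 5)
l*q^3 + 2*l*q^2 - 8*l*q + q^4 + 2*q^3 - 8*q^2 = q*(l + q)*(q - 2)*(q + 4)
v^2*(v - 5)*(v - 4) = v^4 - 9*v^3 + 20*v^2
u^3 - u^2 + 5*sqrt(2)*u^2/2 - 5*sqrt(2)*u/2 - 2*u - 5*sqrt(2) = (u - 2)*(u + 1)*(u + 5*sqrt(2)/2)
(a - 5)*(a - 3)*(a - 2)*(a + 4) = a^4 - 6*a^3 - 9*a^2 + 94*a - 120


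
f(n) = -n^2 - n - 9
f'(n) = -2*n - 1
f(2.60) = -18.36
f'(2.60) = -6.20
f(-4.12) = -21.85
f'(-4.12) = 7.24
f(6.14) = -52.84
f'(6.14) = -13.28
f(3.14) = -22.00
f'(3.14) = -7.28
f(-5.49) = -33.65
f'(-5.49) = 9.98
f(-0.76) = -8.82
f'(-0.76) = 0.52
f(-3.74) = -19.25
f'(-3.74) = 6.48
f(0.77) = -10.36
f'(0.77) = -2.54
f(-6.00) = -39.00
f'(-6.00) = 11.00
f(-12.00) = -141.00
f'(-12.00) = 23.00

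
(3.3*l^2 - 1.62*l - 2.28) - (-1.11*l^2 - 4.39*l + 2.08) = 4.41*l^2 + 2.77*l - 4.36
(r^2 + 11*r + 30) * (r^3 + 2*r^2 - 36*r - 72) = r^5 + 13*r^4 + 16*r^3 - 408*r^2 - 1872*r - 2160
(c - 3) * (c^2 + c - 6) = c^3 - 2*c^2 - 9*c + 18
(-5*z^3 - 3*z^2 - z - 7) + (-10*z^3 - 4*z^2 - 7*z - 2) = -15*z^3 - 7*z^2 - 8*z - 9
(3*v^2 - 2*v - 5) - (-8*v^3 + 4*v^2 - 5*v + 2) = 8*v^3 - v^2 + 3*v - 7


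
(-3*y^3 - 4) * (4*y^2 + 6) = -12*y^5 - 18*y^3 - 16*y^2 - 24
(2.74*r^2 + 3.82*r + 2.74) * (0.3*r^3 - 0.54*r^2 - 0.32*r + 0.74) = 0.822*r^5 - 0.3336*r^4 - 2.1176*r^3 - 0.6744*r^2 + 1.95*r + 2.0276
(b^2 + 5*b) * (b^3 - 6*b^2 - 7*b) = b^5 - b^4 - 37*b^3 - 35*b^2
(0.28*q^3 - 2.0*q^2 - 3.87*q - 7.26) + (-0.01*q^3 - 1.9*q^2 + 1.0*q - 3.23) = 0.27*q^3 - 3.9*q^2 - 2.87*q - 10.49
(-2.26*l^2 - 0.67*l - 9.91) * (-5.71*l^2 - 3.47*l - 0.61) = 12.9046*l^4 + 11.6679*l^3 + 60.2896*l^2 + 34.7964*l + 6.0451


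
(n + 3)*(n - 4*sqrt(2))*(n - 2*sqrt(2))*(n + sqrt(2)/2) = n^4 - 11*sqrt(2)*n^3/2 + 3*n^3 - 33*sqrt(2)*n^2/2 + 10*n^2 + 8*sqrt(2)*n + 30*n + 24*sqrt(2)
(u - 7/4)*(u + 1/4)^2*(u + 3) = u^4 + 7*u^3/4 - 73*u^2/16 - 163*u/64 - 21/64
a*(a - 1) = a^2 - a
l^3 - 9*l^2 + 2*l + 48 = (l - 8)*(l - 3)*(l + 2)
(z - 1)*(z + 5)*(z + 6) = z^3 + 10*z^2 + 19*z - 30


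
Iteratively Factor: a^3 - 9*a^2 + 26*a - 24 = (a - 2)*(a^2 - 7*a + 12) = (a - 3)*(a - 2)*(a - 4)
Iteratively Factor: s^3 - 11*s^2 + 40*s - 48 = (s - 4)*(s^2 - 7*s + 12) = (s - 4)*(s - 3)*(s - 4)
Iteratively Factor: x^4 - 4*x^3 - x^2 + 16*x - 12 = (x - 2)*(x^3 - 2*x^2 - 5*x + 6) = (x - 2)*(x - 1)*(x^2 - x - 6) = (x - 2)*(x - 1)*(x + 2)*(x - 3)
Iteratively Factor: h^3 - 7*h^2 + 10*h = (h)*(h^2 - 7*h + 10) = h*(h - 5)*(h - 2)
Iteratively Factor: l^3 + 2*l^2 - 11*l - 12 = (l + 1)*(l^2 + l - 12) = (l - 3)*(l + 1)*(l + 4)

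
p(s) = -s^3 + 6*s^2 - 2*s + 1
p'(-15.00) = -857.00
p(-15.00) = 4756.00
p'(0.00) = -2.00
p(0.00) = 1.00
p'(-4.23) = -106.44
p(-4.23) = 192.50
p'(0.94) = 6.63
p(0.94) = 3.59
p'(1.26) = 8.36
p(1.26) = 6.01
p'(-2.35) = -46.77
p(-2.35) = 51.81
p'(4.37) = -6.85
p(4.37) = 23.39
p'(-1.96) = -37.04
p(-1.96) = 35.50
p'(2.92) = 7.46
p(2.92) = 21.42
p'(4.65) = -11.07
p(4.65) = 20.89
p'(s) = -3*s^2 + 12*s - 2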